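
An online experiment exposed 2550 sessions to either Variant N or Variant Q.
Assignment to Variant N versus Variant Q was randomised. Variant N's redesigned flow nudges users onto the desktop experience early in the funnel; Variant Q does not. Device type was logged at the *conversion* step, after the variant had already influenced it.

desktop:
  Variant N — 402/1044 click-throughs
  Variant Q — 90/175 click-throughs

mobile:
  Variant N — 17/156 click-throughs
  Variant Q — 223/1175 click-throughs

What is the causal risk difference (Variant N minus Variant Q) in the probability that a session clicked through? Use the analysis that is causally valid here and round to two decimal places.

The device type-specific comparison favours Variant Q throughout, but the pooled figures favour Variant N. The question is whether to condition on device type.
Device type here is a post-treatment variable shaped by the variant; conditioning on it would introduce bias rather than remove it. The overall comparison is the causal one.
The causal difference is the pooled difference: 0.349 − 0.232 = +0.117.

+0.12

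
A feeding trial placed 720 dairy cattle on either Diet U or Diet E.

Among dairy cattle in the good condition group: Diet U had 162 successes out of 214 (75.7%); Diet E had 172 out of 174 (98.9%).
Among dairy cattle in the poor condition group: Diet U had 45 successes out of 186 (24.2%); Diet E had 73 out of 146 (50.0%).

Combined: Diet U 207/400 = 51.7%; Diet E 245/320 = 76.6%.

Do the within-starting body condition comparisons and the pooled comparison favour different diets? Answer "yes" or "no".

no

Within each starting body condition level (good condition 75.7% vs 98.9%; poor condition 24.2% vs 50.0%), Diet E has the higher rate every time. Pooled: 51.7% vs 76.6% — Diet E has the higher rate overall. They agree.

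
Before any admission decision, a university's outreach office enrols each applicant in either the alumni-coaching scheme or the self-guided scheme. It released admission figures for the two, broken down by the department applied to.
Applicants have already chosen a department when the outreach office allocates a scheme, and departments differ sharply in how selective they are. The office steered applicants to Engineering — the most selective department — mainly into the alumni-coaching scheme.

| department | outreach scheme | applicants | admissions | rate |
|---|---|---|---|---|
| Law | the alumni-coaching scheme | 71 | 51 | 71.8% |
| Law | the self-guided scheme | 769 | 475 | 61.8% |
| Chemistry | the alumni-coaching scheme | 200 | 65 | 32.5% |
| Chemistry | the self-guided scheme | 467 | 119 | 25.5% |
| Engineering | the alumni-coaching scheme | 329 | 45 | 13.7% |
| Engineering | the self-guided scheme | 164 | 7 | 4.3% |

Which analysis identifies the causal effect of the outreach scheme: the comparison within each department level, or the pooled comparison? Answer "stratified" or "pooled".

stratified

The imbalance in department arose from how applicants were allocated, not from anything the outreach scheme did; and department independently affects the outcome. The pooled gap is confounded — condition on department.
Within each level — Law: 71.8% vs 61.8%; Chemistry: 32.5% vs 25.5%; Engineering: 13.7% vs 4.3% — the alumni-coaching scheme is higher every time.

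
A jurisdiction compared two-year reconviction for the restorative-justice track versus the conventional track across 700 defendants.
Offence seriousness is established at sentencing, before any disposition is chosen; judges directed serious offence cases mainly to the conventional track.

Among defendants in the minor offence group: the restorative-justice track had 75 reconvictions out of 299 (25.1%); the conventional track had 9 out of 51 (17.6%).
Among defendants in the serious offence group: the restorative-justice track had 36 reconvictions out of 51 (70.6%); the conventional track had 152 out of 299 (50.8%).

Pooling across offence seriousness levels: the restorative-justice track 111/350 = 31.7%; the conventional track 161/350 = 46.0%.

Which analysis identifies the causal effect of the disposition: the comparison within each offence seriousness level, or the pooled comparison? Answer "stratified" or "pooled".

The stratified and pooled comparisons disagree (the conventional track wins within each offence seriousness; the restorative-justice track wins overall), so the answer turns on the causal role of offence seriousness.
Nothing the disposition does changes offence seriousness; the imbalance is an allocation artefact. With offence seriousness also predicting the outcome, the pooled figure is confounded, and the within-stratum comparison is the causal one.
Within each level — minor offence: 25.1% vs 17.6%; serious offence: 70.6% vs 50.8% — the conventional track is lower every time.

stratified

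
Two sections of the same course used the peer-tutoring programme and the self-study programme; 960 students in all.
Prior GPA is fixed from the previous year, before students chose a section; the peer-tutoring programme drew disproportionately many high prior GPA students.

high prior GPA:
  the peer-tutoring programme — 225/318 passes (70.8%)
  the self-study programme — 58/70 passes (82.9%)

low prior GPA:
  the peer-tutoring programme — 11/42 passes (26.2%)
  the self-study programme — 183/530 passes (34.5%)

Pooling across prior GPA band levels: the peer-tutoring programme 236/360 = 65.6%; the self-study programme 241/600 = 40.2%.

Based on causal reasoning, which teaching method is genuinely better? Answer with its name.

the self-study programme

The prior GPA band-specific comparison favours the self-study programme throughout, but the pooled figures favour the peer-tutoring programme. The question is whether to condition on prior GPA band.
Prior GPA band satisfies the back-door criterion: it is not a descendant of the teaching method, and it blocks the spurious path from teaching method to outcome. Adjusting for it (i.e., using the within-prior GPA band rates) gives the causal effect.
Within each level — high prior GPA: 70.8% vs 82.9%; low prior GPA: 26.2% vs 34.5% — the self-study programme is higher every time.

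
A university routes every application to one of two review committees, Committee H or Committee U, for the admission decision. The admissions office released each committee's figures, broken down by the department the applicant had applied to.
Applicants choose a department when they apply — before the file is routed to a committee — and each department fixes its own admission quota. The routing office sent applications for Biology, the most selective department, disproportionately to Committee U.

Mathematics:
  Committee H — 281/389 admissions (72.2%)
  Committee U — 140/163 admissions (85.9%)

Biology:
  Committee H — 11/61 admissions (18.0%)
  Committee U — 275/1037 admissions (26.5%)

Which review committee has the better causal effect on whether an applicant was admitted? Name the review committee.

Committee U is higher inside every department stratum but Committee H is higher in aggregate. Whether to stratify depends on how department relates to the review committee.
Department satisfies the back-door criterion: it is not a descendant of the review committee, and it blocks the spurious path from review committee to outcome. Adjusting for it (i.e., using the within-department rates) gives the causal effect.
Within each level — Mathematics: 72.2% vs 85.9%; Biology: 18.0% vs 26.5% — Committee U is higher every time.

Committee U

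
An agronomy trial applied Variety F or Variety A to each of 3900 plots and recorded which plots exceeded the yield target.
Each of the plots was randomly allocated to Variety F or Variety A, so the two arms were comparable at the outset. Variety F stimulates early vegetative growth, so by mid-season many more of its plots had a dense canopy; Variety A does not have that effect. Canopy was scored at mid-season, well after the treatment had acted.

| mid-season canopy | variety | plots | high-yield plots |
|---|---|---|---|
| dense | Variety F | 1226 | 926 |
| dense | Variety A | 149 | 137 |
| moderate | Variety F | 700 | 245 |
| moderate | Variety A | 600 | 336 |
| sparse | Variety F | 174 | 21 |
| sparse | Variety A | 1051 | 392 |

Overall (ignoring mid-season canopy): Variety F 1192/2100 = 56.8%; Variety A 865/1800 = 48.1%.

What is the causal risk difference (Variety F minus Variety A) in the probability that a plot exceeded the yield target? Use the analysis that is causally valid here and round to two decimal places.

Within every mid-season canopy level Variety A has the higher rate, yet pooled Variety F does — Simpson's reversal.
Mid-season canopy lies on the pathway variety → mid-season canopy → outcome, so adjusting for it blocks the indirect effect. For the total causal effect of variety, use the unadjusted pooled rates.
The causal difference is the pooled difference: 0.568 − 0.481 = +0.087.

+0.09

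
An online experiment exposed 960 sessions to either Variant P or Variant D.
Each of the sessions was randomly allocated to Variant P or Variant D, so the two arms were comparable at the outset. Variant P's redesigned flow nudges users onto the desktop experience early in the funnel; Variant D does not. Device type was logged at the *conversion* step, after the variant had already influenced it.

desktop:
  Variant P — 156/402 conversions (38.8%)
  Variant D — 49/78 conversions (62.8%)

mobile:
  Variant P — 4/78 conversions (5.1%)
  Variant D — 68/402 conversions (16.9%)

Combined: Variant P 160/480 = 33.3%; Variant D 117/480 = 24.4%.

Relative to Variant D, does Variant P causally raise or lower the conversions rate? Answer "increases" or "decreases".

increases

The distribution of device type is itself part of what the variant does — it is an intermediate outcome. Holding it fixed would remove that part of the effect; the total effect is the pooled difference.
Pooled: Variant P 33.3% vs Variant D 24.4%; Variant P is higher overall.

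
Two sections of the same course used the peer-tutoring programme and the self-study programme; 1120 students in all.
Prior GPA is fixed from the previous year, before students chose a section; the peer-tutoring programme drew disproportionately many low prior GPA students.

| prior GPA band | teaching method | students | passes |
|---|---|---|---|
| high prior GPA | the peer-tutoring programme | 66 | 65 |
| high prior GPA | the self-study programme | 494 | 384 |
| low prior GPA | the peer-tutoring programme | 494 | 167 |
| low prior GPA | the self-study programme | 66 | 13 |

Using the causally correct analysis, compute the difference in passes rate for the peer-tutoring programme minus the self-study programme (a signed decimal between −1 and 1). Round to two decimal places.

Nothing the teaching method does changes prior GPA band; the imbalance is an allocation artefact. With prior GPA band also predicting the outcome, the pooled figure is confounded, and the within-stratum comparison is the causal one.
Adjusting over the population distribution of prior GPA band: 0.500·(0.985−0.777) + 0.500·(0.338−0.197) = +0.174.

+0.17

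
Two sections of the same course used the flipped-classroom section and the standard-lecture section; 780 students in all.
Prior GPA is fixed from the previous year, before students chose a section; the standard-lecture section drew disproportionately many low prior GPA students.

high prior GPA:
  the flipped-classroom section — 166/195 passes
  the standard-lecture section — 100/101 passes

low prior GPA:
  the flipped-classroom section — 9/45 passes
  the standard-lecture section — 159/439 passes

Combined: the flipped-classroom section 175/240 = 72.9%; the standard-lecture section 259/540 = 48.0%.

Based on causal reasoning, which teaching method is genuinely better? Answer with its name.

the standard-lecture section

Since prior GPA band is a pre-existing factor (not a product of the teaching method) and it affects the outcome on its own, it is a confounder. The stratified rates, not the pooled rate, identify the causal effect.
Within each level — high prior GPA: 85.1% vs 99.0%; low prior GPA: 20.0% vs 36.2% — the standard-lecture section is higher every time.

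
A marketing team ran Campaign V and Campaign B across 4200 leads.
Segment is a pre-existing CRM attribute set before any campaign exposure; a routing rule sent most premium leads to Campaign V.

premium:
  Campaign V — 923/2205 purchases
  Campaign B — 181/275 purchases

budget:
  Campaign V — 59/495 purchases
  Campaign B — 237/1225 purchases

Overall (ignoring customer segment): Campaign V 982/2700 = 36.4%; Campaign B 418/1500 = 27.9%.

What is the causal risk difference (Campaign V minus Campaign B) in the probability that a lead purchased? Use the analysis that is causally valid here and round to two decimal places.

Here customer segment is a common cause — it drives both which campaign a case falls under and the outcome. The crude comparison mixes populations; the stratum-specific rates are the causally relevant ones.
Adjusting over the population distribution of customer segment: 0.590·(0.419−0.658) + 0.410·(0.119−0.193) = -0.172.

-0.17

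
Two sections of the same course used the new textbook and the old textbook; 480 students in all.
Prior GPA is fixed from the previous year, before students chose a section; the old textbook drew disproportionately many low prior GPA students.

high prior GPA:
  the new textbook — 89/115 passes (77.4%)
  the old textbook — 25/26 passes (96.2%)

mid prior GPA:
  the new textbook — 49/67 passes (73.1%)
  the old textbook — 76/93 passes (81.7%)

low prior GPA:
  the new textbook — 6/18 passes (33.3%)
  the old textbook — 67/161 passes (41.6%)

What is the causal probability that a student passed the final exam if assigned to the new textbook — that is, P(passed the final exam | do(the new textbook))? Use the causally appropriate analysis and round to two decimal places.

0.60

Since prior GPA band is a pre-existing factor (not a product of the teaching method) and it affects the outcome on its own, it is a confounder. The stratified rates, not the pooled rate, identify the causal effect.
Standardising the new textbook to the population prior GPA band mix: 0.294·89/115 + 0.333·49/67 + 0.373·6/18 = 0.595.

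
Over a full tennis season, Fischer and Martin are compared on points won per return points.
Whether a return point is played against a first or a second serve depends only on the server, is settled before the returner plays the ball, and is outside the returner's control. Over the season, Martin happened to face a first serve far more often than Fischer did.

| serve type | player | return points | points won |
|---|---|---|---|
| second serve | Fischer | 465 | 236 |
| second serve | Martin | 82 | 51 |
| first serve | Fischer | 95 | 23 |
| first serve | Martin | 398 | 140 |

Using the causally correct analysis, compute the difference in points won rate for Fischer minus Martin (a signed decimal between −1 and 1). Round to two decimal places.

The imbalance in serve type arose from how return points were allocated, not from anything the player did; and serve type independently affects the outcome. The pooled gap is confounded — condition on serve type.
Adjusting over the population distribution of serve type: 0.526·(0.508−0.622) + 0.474·(0.242−0.352) = -0.112.

-0.11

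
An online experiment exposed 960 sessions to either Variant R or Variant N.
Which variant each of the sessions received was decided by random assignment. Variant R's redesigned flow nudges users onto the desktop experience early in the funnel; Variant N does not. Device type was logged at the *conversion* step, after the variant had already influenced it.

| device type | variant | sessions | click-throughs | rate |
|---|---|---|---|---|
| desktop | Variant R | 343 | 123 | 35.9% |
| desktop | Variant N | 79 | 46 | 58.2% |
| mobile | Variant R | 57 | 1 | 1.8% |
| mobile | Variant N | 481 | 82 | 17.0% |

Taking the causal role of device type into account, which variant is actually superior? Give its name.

Variant R

Within every device type level Variant N has the higher rate, yet pooled Variant R does — Simpson's reversal.
Device type lies on the pathway variant → device type → outcome, so adjusting for it blocks the indirect effect. For the total causal effect of variant, use the unadjusted pooled rates.
Pooled: Variant R 31.0% vs Variant N 22.9%; Variant R is higher overall.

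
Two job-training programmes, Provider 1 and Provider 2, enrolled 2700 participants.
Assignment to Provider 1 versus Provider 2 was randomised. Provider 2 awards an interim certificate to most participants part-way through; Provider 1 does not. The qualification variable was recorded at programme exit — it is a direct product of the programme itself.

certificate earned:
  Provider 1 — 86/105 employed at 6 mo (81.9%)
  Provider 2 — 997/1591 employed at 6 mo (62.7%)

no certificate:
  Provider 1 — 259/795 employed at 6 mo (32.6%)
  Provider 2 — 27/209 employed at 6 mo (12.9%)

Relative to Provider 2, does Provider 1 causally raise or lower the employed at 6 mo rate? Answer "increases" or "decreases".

decreases

Qualification attained during the programme is recorded after the programme and is itself shifted by it — it sits on the causal path from programme to outcome. Conditioning on a mediator would strip out part of the effect we want; the pooled comparison gives the total causal effect.
Pooled: Provider 1 38.3% vs Provider 2 56.9%; Provider 2 is higher overall.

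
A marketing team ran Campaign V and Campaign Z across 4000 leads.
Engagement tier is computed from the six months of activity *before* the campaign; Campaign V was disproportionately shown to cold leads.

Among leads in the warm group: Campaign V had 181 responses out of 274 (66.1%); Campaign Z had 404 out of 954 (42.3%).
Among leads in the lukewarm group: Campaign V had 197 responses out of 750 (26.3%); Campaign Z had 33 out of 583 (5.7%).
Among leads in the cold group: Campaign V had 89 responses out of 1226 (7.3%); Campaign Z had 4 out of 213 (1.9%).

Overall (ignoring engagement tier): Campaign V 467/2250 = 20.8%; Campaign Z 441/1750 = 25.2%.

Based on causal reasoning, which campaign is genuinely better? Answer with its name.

Nothing the campaign does changes engagement tier; the imbalance is an allocation artefact. With engagement tier also predicting the outcome, the pooled figure is confounded, and the within-stratum comparison is the causal one.
Within each level — warm: 66.1% vs 42.3%; lukewarm: 26.3% vs 5.7%; cold: 7.3% vs 1.9% — Campaign V is higher every time.

Campaign V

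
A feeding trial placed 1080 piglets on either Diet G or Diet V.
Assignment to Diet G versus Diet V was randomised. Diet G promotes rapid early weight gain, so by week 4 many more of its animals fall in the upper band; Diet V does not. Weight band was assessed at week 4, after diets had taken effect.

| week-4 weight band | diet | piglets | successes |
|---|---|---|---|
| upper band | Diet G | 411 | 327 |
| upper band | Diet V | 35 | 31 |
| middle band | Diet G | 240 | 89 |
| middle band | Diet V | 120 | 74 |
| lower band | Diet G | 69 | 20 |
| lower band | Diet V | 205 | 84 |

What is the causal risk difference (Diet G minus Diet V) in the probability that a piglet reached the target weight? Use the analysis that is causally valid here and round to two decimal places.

Week-4 weight band lies on the pathway diet → week-4 weight band → outcome, so adjusting for it blocks the indirect effect. For the total causal effect of diet, use the unadjusted pooled rates.
The causal difference is the pooled difference: 0.606 − 0.525 = +0.081.

+0.08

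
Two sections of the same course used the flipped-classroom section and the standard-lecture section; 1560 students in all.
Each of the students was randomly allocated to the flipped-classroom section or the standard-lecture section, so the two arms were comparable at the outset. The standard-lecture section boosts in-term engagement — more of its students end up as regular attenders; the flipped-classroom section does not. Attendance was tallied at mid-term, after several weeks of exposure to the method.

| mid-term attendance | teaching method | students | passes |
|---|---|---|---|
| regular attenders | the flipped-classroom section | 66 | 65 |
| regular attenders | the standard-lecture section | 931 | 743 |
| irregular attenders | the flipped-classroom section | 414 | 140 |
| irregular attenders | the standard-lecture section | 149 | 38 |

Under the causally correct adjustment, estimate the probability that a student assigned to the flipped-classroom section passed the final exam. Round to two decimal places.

Stratifying would compare teaching methods among students the teaching methods themselves sorted into mid-term attendance groups — a form of selection on an intermediate. The unconditioned pooled rates give the total causal effect.
So P(outcome | do(the flipped-classroom section)) is just the pooled rate for the flipped-classroom section: 205/480 = 0.427.

0.43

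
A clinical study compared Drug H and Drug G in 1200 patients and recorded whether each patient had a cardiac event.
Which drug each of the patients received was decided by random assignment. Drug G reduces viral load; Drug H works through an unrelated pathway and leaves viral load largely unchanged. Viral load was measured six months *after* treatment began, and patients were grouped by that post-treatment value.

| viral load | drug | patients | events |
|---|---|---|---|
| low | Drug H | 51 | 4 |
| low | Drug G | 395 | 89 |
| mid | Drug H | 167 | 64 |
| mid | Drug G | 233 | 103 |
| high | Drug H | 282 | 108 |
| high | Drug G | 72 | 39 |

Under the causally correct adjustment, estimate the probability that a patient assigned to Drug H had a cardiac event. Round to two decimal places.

0.35

Viral load here is a post-treatment variable shaped by the drug; conditioning on it would introduce bias rather than remove it. The overall comparison is the causal one.
So P(outcome | do(Drug H)) is just the pooled rate for Drug H: 176/500 = 0.352.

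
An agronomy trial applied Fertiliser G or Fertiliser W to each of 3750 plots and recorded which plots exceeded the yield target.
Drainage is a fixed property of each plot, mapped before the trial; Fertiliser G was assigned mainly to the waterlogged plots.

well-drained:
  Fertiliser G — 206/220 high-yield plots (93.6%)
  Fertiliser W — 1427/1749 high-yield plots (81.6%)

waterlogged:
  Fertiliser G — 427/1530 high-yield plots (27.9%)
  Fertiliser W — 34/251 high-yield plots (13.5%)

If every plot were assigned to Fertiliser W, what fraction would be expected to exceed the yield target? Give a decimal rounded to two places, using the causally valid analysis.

0.49

Since field drainage is a pre-existing factor (not a product of the fertiliser) and it affects the outcome on its own, it is a confounder. The stratified rates, not the pooled rate, identify the causal effect.
Standardising Fertiliser W to the population field drainage mix: 0.525·1427/1749 + 0.475·34/251 = 0.493.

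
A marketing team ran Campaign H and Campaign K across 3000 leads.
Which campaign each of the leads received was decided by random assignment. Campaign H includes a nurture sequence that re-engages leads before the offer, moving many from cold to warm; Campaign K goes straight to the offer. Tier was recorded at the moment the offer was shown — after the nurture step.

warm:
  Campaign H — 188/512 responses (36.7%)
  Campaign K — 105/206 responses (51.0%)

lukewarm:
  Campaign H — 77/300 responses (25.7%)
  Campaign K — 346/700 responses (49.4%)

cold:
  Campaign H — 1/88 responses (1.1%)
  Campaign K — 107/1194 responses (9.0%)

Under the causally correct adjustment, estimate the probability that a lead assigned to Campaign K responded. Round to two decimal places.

Campaign K is higher inside every engagement tier stratum but Campaign H is higher in aggregate. Whether to stratify depends on how engagement tier relates to the campaign.
Engagement tier here is a post-treatment variable shaped by the campaign; conditioning on it would introduce bias rather than remove it. The overall comparison is the causal one.
So P(outcome | do(Campaign K)) is just the pooled rate for Campaign K: 558/2100 = 0.266.

0.27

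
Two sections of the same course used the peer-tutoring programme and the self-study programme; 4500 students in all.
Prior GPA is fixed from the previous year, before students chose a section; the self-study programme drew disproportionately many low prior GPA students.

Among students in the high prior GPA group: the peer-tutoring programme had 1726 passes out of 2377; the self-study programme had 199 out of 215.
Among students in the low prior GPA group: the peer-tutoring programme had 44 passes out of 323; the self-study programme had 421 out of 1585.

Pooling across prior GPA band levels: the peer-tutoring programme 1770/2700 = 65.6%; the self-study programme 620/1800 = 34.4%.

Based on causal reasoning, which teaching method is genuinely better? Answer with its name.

The prior GPA band-specific comparison favours the self-study programme throughout, but the pooled figures favour the peer-tutoring programme. The question is whether to condition on prior GPA band.
Here prior GPA band is a common cause — it drives both which teaching method a case falls under and the outcome. The crude comparison mixes populations; the stratum-specific rates are the causally relevant ones.
Within each level — high prior GPA: 72.6% vs 92.6%; low prior GPA: 13.6% vs 26.6% — the self-study programme is higher every time.

the self-study programme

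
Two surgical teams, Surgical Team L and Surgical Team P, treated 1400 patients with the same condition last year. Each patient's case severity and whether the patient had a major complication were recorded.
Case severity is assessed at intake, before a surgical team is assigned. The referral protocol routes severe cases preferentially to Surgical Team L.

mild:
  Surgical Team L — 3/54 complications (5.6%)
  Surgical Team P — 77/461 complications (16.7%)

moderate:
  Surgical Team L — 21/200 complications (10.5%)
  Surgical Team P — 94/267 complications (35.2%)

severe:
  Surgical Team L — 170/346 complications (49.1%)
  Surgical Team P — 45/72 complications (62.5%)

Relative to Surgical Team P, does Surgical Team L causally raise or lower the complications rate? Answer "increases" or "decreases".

Surgical Team L is lower inside every case severity stratum but Surgical Team P is lower in aggregate. Whether to stratify depends on how case severity relates to the surgical team.
Here case severity is a common cause — it drives both which surgical team a case falls under and the outcome. The crude comparison mixes populations; the stratum-specific rates are the causally relevant ones.
Within each level — mild: 5.6% vs 16.7%; moderate: 10.5% vs 35.2%; severe: 49.1% vs 62.5% — Surgical Team L is lower every time.

decreases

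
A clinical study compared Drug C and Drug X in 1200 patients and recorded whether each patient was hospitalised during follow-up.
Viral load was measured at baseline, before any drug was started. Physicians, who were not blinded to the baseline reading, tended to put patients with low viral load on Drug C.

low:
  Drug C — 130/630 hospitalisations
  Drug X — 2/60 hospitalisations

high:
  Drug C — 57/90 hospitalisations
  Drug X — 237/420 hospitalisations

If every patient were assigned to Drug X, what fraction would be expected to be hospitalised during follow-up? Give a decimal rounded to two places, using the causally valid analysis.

Viral load is set before the drug has any effect — it is not caused by the drug — and it independently drives the outcome. That makes it a confounder, so the causal comparison is within viral load levels.
Standardising Drug X to the population viral load mix: 0.575·2/60 + 0.425·237/420 = 0.259.

0.26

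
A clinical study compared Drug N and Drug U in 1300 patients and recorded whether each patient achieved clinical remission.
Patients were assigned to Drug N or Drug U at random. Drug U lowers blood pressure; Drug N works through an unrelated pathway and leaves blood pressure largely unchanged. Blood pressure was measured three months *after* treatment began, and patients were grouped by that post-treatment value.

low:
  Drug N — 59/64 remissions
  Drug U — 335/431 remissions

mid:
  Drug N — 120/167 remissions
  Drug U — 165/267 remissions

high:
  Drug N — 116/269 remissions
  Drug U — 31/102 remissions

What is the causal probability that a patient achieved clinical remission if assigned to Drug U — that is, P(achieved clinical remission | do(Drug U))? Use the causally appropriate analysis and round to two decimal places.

0.66

Stratifying would compare drugs among patients the drugs themselves sorted into blood pressure groups — a form of selection on an intermediate. The unconditioned pooled rates give the total causal effect.
So P(outcome | do(Drug U)) is just the pooled rate for Drug U: 531/800 = 0.664.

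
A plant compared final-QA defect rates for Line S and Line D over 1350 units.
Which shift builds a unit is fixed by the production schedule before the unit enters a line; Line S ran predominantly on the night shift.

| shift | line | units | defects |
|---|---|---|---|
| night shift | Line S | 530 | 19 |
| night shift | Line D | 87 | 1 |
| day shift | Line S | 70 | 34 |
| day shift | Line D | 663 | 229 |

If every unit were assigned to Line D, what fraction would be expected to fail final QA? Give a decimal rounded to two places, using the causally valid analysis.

Line D is lower inside every shift stratum but Line S is lower in aggregate. Whether to stratify depends on how shift relates to the line.
The imbalance in shift arose from how units were allocated, not from anything the line did; and shift independently affects the outcome. The pooled gap is confounded — condition on shift.
Standardising Line D to the population shift mix: 0.457·1/87 + 0.543·229/663 = 0.193.

0.19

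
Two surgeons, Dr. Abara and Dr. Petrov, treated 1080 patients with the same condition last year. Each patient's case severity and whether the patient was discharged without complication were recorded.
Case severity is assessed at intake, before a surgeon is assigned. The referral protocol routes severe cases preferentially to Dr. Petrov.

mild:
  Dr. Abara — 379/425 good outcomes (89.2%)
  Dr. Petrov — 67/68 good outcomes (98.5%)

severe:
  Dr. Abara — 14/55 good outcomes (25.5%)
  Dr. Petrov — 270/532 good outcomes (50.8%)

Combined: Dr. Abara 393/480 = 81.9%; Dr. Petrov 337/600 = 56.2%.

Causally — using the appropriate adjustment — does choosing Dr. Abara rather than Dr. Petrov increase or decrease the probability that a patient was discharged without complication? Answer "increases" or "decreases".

The case severity-specific comparison favours Dr. Petrov throughout, but the pooled figures favour Dr. Abara. The question is whether to condition on case severity.
The imbalance in case severity arose from how patients were allocated, not from anything the surgeon did; and case severity independently affects the outcome. The pooled gap is confounded — condition on case severity.
Within each level — mild: 89.2% vs 98.5%; severe: 25.5% vs 50.8% — Dr. Petrov is higher every time.

decreases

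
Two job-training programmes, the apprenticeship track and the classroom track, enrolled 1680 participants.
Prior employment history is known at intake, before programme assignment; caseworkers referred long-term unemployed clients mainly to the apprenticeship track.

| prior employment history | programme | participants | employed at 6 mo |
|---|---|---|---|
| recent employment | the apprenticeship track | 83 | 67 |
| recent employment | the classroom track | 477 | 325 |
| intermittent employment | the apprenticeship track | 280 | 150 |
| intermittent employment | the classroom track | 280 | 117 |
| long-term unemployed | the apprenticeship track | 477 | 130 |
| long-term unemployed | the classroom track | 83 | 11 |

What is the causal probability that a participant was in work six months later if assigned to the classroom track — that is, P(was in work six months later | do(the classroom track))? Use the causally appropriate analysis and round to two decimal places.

The imbalance in prior employment history arose from how participants were allocated, not from anything the programme did; and prior employment history independently affects the outcome. The pooled gap is confounded — condition on prior employment history.
Standardising the classroom track to the population prior employment history mix: 0.333·325/477 + 0.333·117/280 + 0.333·11/83 = 0.411.

0.41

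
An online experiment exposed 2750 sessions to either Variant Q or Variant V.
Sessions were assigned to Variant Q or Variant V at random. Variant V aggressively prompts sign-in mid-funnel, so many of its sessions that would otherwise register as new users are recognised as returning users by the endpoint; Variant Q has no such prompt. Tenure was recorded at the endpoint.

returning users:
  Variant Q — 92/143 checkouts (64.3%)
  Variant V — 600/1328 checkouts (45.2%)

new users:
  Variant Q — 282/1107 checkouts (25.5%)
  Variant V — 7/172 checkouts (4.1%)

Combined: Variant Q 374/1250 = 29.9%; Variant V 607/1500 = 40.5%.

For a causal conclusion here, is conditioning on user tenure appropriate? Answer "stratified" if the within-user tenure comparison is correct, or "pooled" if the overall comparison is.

pooled

User tenure is recorded after the variant and is itself shifted by it — it sits on the causal path from variant to outcome. Conditioning on a mediator would strip out part of the effect we want; the pooled comparison gives the total causal effect.
Pooled: Variant Q 29.9% vs Variant V 40.5%; Variant V is higher overall.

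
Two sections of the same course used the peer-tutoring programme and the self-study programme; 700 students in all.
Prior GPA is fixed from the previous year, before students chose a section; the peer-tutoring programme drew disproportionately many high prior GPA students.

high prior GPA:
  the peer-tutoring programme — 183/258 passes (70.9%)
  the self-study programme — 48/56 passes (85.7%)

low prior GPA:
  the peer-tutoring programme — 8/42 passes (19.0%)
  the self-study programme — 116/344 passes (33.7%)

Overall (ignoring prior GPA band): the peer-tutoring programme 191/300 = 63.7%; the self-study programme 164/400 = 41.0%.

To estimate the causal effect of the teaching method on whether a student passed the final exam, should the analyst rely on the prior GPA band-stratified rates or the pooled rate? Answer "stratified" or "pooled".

Nothing the teaching method does changes prior GPA band; the imbalance is an allocation artefact. With prior GPA band also predicting the outcome, the pooled figure is confounded, and the within-stratum comparison is the causal one.
Within each level — high prior GPA: 70.9% vs 85.7%; low prior GPA: 19.0% vs 33.7% — the self-study programme is higher every time.

stratified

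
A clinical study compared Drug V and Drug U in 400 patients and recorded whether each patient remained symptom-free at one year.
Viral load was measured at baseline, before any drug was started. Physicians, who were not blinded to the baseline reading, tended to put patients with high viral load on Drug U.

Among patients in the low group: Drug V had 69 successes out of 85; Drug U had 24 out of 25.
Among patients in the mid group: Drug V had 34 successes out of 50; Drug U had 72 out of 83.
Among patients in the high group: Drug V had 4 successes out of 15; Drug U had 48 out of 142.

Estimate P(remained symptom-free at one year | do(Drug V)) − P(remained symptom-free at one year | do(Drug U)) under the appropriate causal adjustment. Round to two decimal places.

-0.13

The viral load-specific comparison favours Drug U throughout, but the pooled figures favour Drug V. The question is whether to condition on viral load.
The imbalance in viral load arose from how patients were allocated, not from anything the drug did; and viral load independently affects the outcome. The pooled gap is confounded — condition on viral load.
Adjusting over the population distribution of viral load: 0.275·(0.812−0.960) + 0.333·(0.680−0.867) + 0.393·(0.267−0.338) = -0.131.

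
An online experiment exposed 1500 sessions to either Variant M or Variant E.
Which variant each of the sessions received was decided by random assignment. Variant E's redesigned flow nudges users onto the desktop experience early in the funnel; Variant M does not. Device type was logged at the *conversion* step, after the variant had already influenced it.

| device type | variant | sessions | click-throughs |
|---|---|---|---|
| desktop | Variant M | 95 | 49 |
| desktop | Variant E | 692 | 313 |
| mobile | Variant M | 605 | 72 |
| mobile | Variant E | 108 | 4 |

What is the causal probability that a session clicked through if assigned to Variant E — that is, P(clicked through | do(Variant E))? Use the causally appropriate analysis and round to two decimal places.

Within every device type level Variant M has the higher rate, yet pooled Variant E does — Simpson's reversal.
Device type lies on the pathway variant → device type → outcome, so adjusting for it blocks the indirect effect. For the total causal effect of variant, use the unadjusted pooled rates.
So P(outcome | do(Variant E)) is just the pooled rate for Variant E: 317/800 = 0.396.

0.40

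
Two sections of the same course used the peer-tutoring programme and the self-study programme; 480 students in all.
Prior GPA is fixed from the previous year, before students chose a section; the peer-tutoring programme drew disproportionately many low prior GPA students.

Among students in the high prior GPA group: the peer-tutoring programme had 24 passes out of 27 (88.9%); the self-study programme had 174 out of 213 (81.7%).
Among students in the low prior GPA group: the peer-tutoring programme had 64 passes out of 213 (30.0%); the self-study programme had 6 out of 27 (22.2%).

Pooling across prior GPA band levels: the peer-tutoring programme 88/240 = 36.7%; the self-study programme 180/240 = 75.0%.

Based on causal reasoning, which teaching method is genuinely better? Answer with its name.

Since prior GPA band is a pre-existing factor (not a product of the teaching method) and it affects the outcome on its own, it is a confounder. The stratified rates, not the pooled rate, identify the causal effect.
Within each level — high prior GPA: 88.9% vs 81.7%; low prior GPA: 30.0% vs 22.2% — the peer-tutoring programme is higher every time.

the peer-tutoring programme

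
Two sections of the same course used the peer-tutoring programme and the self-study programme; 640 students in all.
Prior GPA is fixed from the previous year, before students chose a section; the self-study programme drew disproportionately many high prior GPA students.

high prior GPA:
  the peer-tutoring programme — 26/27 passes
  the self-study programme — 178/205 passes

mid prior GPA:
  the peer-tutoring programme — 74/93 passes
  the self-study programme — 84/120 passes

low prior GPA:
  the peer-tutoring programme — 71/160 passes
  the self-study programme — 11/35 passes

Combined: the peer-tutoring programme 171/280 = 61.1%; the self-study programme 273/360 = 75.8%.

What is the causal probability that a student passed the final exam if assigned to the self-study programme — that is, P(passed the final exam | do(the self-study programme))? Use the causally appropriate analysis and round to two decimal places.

0.64

Prior GPA band is set before the teaching method has any effect — it is not caused by the teaching method — and it independently drives the outcome. That makes it a confounder, so the causal comparison is within prior GPA band levels.
Standardising the self-study programme to the population prior GPA band mix: 0.362·178/205 + 0.333·84/120 + 0.305·11/35 = 0.643.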